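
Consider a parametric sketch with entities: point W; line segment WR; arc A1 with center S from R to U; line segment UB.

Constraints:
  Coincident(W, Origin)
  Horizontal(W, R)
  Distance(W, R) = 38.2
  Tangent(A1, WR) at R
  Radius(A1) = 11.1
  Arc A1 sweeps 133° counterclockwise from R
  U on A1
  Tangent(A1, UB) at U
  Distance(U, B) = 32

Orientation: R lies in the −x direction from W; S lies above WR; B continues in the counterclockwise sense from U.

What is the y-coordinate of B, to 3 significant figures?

42.1

On A1, R sits at bearing -90° from S; a 133° counterclockwise sweep puts U at bearing 43°, so U = S + 11.1·(cos 43°, sin 43°) = (-30.1, 18.7). Tangency of A1 to UB means the radius SU is perpendicular to UB, so UB runs along (−sin 43°, cos 43°); with |UB| = 32.0, B = (-51.9, 42.1). So B.y = 42.1.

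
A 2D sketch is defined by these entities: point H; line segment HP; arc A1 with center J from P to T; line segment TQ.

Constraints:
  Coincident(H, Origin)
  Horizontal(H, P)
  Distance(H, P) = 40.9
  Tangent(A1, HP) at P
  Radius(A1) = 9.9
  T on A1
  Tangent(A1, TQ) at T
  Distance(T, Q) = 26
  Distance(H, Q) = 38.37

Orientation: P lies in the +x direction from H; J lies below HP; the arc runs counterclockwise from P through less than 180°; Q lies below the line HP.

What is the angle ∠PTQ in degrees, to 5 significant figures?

145.01°

Checks: ∠(JP, PH) = 90.00° ✓; |JT| = 9.900 ✓; ∠(JT, TQ) = 90.00° ✓; |TQ| = 26.00 ✓; |HQ| = 38.37 ✓.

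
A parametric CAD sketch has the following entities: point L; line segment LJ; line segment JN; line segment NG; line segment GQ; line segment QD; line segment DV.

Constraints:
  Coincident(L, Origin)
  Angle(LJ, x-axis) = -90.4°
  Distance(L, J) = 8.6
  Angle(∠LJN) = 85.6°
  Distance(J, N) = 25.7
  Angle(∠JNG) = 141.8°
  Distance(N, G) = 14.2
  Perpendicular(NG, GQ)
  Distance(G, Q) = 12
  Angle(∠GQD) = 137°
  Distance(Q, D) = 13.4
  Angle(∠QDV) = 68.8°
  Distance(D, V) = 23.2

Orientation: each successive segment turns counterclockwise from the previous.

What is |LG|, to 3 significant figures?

36.2

∠LJN = 85.6° gives JN at 4.00° from the x-axis; with |JN| = 25.7, N = (25.6, -6.81). ∠JNG = 141.8° gives NG at 42.2° from the x-axis; with |NG| = 14.2, G = (36.1, 2.73). Then |LG| = |G − L| = 36.2.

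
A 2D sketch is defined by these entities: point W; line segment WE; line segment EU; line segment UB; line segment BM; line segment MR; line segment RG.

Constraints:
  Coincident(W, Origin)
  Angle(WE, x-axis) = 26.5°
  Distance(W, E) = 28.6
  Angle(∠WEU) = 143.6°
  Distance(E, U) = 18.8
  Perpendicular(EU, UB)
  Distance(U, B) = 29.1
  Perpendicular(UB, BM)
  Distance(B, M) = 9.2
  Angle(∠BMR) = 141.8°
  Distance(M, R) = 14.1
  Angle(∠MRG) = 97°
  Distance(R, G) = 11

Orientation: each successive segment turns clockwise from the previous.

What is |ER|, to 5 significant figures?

20.434

UB is perpendicular to BM, so BM runs at 170.10°; with |BM| = 9.2, M = (30.049, -17.556). ∠BMR = 141.8° gives MR at 131.90° from the x-axis; with |MR| = 14.1, R = (20.633, -7.0612). Then |ER| = |R − E| = 20.434.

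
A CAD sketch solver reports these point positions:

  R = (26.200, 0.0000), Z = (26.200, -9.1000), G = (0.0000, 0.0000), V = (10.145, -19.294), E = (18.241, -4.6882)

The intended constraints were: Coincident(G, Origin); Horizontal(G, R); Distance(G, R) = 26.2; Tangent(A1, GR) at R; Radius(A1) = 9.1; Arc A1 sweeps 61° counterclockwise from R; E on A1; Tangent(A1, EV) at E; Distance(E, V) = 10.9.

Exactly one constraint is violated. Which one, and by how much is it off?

Distance(E, V) = 10.9 — off by 5.80.

G = (0.00, 0.00) ✓; G.y = 0.00, R.y = 0.00 ✓; |GR| = 26.20 ✓; ∠(ZR, RG) = 90.00° ✓; |ZR| = 9.100 ✓; bearing(Z→E) − bearing(Z→R) = 61.00° ✓; |ZE| = 9.100 ✓; ∠(ZE, EV) = 90.00° ✓; |EV| = 16.70 ✗.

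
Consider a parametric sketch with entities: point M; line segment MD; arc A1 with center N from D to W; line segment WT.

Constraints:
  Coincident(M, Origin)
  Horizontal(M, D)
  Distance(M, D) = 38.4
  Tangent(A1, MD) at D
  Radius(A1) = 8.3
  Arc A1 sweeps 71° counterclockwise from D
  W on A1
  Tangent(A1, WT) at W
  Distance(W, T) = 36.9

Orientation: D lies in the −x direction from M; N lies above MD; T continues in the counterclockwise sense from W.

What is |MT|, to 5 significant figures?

44.530

M is at the origin; M and D share the same y with |MD| = 38.4 and D on the −x side, so D = (-38.400, 0.0000). A1 meets MD tangentially, so ND is at right angles to MD, so N = D + (0, 8.3) = (-38.400, 8.3000). On A1, D sits at bearing -90° from N; a 71° counterclockwise sweep puts W at bearing -19°, so W = N + 8.3·(cos -19°, sin -19°) = (-30.552, 5.5978). A1 meets WT tangentially, so NW is at right angles to WT, so WT runs along (−sin -19°, cos -19°); with |WT| = 36.9, T = (-18.539, 40.487). Then |MT| = |T − M| = 44.530.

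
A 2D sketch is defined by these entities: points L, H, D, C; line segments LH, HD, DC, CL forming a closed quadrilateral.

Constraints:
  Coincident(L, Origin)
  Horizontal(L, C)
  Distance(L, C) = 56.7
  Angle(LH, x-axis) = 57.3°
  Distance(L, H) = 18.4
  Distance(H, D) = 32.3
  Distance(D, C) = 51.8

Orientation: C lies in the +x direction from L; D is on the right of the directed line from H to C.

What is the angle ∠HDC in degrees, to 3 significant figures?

67.1°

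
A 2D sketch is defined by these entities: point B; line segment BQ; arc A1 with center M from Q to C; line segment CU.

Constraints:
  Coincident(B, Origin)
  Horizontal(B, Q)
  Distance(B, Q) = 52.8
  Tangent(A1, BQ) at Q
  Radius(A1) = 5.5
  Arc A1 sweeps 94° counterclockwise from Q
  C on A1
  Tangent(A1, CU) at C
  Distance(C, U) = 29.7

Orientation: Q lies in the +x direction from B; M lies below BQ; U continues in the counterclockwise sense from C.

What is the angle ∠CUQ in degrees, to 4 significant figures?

9.493°

B is at the origin; BQ is horizontal with |BQ| = 52.8 and Q on the +x side, so Q = (52.80, 0.000). The tangent condition forces MQ to be normal to BQ, so M = Q + (0, -5.5) = (52.80, -5.500). On A1, Q sits at bearing 90° from M; a 94° counterclockwise sweep puts C at bearing 184°, so C = M + 5.5·(cos 184°, sin 184°) = (47.31, -5.884). A1 meets CU tangentially, so MC is at right angles to CU, so CU runs along (−sin 184°, cos 184°); with |CU| = 29.7, U = (49.39, -35.51). Then cos ∠CUQ = UC·UQ / (|UC||UQ|), giving 9.493°.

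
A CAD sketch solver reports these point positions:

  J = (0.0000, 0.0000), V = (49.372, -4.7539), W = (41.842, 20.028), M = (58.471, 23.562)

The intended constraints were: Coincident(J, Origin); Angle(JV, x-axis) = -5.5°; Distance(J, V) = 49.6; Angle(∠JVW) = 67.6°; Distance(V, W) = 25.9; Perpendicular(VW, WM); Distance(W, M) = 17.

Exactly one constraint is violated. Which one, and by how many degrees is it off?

Perpendicular(VW, WM) — off by 4.90°.

J = (0.00, 0.00) ✓; JV at -5.500° ✓; |JV| = 49.60 ✓; ∠JVW = 67.60° ✓; |VW| = 25.90 ✓; ∠(VW, WM) = 94.90° ✗; |WM| = 17.00 ✓.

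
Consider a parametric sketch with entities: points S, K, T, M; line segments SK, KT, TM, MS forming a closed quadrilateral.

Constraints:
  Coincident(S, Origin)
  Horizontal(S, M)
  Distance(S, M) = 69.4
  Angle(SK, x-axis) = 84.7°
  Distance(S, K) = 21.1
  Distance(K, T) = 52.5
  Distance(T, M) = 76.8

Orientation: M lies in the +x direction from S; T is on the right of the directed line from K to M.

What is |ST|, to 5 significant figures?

31.432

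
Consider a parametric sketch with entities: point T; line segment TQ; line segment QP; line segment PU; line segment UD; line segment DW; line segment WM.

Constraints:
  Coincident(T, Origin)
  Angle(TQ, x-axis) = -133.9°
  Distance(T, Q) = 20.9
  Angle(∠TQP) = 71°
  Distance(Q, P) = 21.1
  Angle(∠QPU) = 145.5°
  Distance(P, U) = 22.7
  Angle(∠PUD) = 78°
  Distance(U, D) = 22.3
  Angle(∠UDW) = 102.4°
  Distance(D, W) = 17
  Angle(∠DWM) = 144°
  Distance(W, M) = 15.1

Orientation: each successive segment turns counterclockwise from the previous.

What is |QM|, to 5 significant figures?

6.2889

∠UDW = 102.4° gives DW at -170.80° from the x-axis; with |DW| = 17.0, W = (2.0381, -2.1417). ∠DWM = 144.0° gives WM at -134.80° from the x-axis; with |WM| = 15.1, M = (-8.6018, -12.856). Then |QM| = |M − Q| = 6.2889.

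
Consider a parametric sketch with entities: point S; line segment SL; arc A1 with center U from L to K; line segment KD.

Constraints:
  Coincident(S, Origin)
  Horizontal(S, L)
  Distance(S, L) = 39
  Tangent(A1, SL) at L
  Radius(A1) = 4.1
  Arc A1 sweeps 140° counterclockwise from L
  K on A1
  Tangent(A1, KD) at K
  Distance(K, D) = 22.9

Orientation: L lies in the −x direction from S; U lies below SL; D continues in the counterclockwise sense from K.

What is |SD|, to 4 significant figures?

32.60

On A1, L sits at bearing 90° from U; a 140° counterclockwise sweep puts K at bearing 230°, so K = U + 4.1·(cos 230°, sin 230°) = (-41.64, -7.241). A1 meets KD tangentially, so UK is at right angles to KD, so KD runs along (−sin 230°, cos 230°); with |KD| = 22.9, D = (-24.09, -21.96). Then |SD| = |D − S| = 32.60.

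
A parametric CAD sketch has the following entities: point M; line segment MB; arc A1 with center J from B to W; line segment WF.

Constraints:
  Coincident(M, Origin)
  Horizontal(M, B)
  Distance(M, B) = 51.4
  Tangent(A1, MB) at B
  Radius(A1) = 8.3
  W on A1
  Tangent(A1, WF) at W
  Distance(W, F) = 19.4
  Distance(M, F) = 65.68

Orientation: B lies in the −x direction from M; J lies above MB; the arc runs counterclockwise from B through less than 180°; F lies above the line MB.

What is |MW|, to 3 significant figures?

47.8

M is at the origin; MB is horizontal with |MB| = 51.4 and B on the −x side, so B = (-51.4, 0.00). Since A1 is tangent to MB there, JB ⟂ MB, so J = B + (0, 8.3) = (-51.4, 8.30). Since JW ⟂ WF (tangency), |JF| = √(8.3² + 19.4²) = 21.1 regardless of where W sits on A1. So F lies on both circle(M, 65.68) and circle(J, 21.1); the above-MB intersection is F = (-59.5, 27.8). W is the foot of the tangent from F: W = (-45.6, 14.2).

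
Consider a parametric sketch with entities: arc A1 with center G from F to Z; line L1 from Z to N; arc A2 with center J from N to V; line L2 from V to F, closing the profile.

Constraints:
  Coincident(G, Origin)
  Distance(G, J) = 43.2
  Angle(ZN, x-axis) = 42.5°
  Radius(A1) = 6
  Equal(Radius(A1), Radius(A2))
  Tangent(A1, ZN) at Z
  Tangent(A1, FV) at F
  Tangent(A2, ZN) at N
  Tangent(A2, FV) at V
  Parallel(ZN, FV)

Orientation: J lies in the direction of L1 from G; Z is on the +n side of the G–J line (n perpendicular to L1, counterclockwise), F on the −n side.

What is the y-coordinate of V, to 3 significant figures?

24.8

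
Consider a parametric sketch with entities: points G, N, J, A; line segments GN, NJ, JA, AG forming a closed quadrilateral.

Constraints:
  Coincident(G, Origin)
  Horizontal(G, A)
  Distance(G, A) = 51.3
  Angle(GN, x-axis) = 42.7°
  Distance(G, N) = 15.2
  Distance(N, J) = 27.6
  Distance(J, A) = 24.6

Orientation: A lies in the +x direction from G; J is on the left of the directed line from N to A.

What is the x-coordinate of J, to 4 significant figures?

37.01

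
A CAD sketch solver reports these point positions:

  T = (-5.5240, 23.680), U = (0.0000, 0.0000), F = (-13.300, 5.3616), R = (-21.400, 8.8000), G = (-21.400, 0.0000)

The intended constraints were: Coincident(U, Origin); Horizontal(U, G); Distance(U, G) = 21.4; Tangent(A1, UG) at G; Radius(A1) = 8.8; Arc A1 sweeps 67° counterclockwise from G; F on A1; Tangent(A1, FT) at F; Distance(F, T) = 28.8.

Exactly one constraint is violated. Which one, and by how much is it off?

Distance(F, T) = 28.8 — off by 8.90.

U = (0.00, 0.00) ✓; U.y = 0.00, G.y = 0.00 ✓; |UG| = 21.40 ✓; ∠(RG, GU) = 90.00° ✓; |RG| = 8.800 ✓; bearing(R→F) − bearing(R→G) = 67.00° ✓; |RF| = 8.800 ✓; ∠(RF, FT) = 90.00° ✓; |FT| = 19.90 ✗.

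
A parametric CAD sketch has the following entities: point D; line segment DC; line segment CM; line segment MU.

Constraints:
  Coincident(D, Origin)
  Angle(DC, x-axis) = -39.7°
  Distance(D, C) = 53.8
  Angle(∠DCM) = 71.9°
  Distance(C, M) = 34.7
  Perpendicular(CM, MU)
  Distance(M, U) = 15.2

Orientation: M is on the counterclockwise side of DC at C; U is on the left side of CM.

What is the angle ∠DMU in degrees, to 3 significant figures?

19.4°

D is at the origin; DC runs at -39.7° with length 53.8, so C = 53.8·(cos -39.7°, sin -39.7°) = (41.4, -34.4). ∠DCM = 71.9°, so CM runs at -39.7° + (180° − 71.9°) = 68.4° from the x-axis; with |CM| = 34.7, M = C + 34.7·(cos 68.4°, sin 68.4°) = (54.2, -2.10). CM is perpendicular to MU; with |MU| = 15.2 on the left of CM, U = M + 15.2·(-0.930, 0.368) = (40.0, 3.49). Then cos ∠DMU = MD·MU / (|MD||MU|), giving 19.4°.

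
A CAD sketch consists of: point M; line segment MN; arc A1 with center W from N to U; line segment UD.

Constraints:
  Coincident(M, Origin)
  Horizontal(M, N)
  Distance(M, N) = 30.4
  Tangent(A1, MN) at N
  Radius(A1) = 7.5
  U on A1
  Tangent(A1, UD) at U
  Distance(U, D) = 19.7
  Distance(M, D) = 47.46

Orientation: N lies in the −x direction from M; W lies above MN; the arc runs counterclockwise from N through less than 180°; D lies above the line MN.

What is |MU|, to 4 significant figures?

28.28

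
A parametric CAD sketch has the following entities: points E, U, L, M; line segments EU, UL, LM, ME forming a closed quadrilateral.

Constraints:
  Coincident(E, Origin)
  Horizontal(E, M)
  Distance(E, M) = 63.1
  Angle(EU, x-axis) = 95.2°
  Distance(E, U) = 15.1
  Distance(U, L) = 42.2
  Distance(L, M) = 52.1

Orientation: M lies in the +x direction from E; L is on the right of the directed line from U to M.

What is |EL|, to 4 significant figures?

28.45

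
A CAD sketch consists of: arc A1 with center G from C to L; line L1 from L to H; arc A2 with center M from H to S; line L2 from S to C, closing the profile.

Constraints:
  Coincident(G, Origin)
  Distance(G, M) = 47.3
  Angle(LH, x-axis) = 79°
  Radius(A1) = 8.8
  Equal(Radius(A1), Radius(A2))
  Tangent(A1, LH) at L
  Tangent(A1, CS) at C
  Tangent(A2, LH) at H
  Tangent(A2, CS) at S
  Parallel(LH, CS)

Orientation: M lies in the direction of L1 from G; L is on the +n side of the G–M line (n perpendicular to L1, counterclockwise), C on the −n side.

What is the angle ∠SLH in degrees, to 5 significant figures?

20.410°

Tangency of A1 to both parallel lines with radius 8.8 puts L and C at G ± 8.8·n: L = (-8.6383, 1.6791), C = (8.6383, -1.6791). Equal radii place H and S the same way about M: H = M + 8.8·n = (0.38695, 48.110), S = M − 8.8·n = (17.664, 44.752). Then cos ∠SLH = LS·LH / (|LS||LH|), giving 20.410°.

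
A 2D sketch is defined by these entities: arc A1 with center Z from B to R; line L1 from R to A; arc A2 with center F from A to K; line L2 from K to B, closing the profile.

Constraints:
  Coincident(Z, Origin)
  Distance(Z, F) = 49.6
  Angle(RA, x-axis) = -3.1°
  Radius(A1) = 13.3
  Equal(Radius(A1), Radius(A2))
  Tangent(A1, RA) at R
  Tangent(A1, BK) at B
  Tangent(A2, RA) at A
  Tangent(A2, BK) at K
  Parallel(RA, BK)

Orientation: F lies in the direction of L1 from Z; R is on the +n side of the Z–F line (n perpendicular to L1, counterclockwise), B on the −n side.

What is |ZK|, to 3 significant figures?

51.4

Tangency of A1 to both parallel lines with radius 13.3 puts R and B at Z ± 13.3·n: R = (0.719, 13.3), B = (-0.719, -13.3). Equal radii place A and K the same way about F: A = F + 13.3·n = (50.2, 10.6), K = F − 13.3·n = (48.8, -16.0). Then |ZK| = |K − Z| = 51.4.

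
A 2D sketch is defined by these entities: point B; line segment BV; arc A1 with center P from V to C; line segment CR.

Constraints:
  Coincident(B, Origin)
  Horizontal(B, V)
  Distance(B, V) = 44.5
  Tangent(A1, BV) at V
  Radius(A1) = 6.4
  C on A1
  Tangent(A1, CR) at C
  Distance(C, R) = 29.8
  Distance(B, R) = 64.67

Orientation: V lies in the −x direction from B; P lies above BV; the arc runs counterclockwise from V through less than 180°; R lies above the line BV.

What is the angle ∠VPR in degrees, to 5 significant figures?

161.47°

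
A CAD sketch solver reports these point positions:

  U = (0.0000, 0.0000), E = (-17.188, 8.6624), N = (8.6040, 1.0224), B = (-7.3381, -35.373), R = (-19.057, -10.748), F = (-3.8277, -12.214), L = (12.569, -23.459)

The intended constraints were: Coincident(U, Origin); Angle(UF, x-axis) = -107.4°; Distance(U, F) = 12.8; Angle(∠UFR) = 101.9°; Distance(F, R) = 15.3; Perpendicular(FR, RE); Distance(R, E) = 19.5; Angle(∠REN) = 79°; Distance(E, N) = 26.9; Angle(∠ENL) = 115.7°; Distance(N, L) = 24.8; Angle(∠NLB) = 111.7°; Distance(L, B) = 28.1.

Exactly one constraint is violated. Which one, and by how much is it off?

Distance(L, B) = 28.1 — off by 4.90.

U = (0.00, 0.00) ✓; UF at -107.4° ✓; |UF| = 12.80 ✓; ∠UFR = 101.9° ✓; |FR| = 15.30 ✓; ∠(FR, RE) = 90.00° ✓; |RE| = 19.50 ✓; ∠REN = 79.00° ✓; |EN| = 26.90 ✓; ∠ENL = 115.7° ✓; |NL| = 24.80 ✓; ∠NLB = 111.7° ✓; |LB| = 23.20 ✗.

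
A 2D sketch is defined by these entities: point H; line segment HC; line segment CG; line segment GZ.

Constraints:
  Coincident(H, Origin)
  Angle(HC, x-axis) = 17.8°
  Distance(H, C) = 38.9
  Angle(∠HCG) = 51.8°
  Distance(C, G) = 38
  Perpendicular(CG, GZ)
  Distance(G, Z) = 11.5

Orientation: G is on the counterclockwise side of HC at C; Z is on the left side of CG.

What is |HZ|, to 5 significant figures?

23.624

H is at the origin; HC runs at 17.8° with length 38.9, so C = 38.9·(cos 17.8°, sin 17.8°) = (37.038, 11.892). ∠HCG = 51.8°, so CG runs at 17.8° + (180° − 51.8°) = 146.00° from the x-axis; with |CG| = 38.0, G = C + 38.0·(cos 146.00°, sin 146.00°) = (5.5344, 33.141). CG ⟂ GZ; with |GZ| = 11.5 on the left of CG, Z = G + 11.5·(-0.55919, -0.82904) = (-0.89631, 23.607). Then |HZ| = |Z − H| = 23.624.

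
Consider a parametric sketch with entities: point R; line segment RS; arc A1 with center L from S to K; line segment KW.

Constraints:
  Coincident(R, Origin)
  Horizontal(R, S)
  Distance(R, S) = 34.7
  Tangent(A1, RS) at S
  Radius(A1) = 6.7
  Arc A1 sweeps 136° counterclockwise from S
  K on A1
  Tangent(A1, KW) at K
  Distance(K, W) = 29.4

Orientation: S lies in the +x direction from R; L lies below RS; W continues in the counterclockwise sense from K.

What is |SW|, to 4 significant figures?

35.95

R is at the origin; R and S share the same y with |RS| = 34.7 and S on the +x side, so S = (34.70, 0.000). A1 meets RS tangentially, so LS is at right angles to RS, so L = S + (0, -6.7) = (34.70, -6.700). On A1, S sits at bearing 90° from L; a 136° counterclockwise sweep puts K at bearing 226°, so K = L + 6.7·(cos 226°, sin 226°) = (30.05, -11.52). A1 meets KW tangentially, so LK is at right angles to KW, so KW runs along (−sin 226°, cos 226°); with |KW| = 29.4, W = (51.19, -31.94). Then |SW| = |W − S| = 35.95.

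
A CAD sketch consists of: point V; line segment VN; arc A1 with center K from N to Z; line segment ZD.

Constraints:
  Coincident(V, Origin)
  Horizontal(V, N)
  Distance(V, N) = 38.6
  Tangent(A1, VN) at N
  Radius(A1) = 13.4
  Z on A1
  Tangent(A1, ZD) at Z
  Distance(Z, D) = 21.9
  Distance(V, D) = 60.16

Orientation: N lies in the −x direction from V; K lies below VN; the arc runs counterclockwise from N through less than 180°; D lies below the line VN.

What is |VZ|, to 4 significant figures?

54.19

V is at the origin; VN is horizontal with |VN| = 38.6 and N on the −x side, so N = (-38.60, 0.000). Since A1 is tangent to VN there, KN ⟂ VN, so K = N + (0, -13.4) = (-38.60, -13.40). Since KZ ⟂ ZD (tangency), |KD| = √(13.4² + 21.9²) = 25.67 regardless of where Z sits on A1. So D lies on both circle(V, 60.16) and circle(K, 25.67); the below-VN intersection is D = (-46.88, -37.70). Z is the foot of the tangent from D: Z = (-51.67, -16.33).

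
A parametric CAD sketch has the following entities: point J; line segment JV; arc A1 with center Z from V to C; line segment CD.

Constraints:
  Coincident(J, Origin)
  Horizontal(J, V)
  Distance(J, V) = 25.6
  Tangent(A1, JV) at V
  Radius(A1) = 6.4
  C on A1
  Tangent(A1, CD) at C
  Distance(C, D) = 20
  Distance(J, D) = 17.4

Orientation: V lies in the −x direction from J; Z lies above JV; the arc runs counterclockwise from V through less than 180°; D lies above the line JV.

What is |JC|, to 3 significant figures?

21.2

Checks: J = (0.00, 0.00) ✓; |JV| = 25.60 ✓; |ZC| = 6.400 ✓; ∠(ZC, CD) = 90.00° ✓; |CD| = 20.00 ✓; |JD| = 17.40 ✓.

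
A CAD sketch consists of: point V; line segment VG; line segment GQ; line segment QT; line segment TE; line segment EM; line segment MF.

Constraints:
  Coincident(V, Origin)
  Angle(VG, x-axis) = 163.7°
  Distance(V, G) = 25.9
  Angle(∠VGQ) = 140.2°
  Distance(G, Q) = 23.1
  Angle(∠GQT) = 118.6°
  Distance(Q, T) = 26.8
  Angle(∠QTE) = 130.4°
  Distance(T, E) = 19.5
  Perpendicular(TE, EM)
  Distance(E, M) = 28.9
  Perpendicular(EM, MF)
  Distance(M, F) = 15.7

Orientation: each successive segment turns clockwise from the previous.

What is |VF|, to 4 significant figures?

27.49

TE is perpendicular to EM, so EM runs at -77.10°; with |EM| = 28.9, M = (0.09177, 26.40). EM is perpendicular to MF, so MF runs at -167.1°; with |MF| = 15.7, F = (-15.21, 22.89). Then |VF| = |F − V| = 27.49.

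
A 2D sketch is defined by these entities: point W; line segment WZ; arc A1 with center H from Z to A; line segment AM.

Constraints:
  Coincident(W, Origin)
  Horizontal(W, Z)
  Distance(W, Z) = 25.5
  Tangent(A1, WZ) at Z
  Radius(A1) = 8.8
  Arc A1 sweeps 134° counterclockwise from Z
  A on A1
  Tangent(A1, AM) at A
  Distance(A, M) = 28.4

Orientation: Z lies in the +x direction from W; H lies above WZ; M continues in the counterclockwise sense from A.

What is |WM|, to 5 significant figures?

37.357

On A1, Z sits at bearing -90° from H; a 134° counterclockwise sweep puts A at bearing 44°, so A = H + 8.8·(cos 44°, sin 44°) = (31.830, 14.913). Since A1 is tangent to AM there, HA ⟂ AM, so AM runs along (−sin 44°, cos 44°); with |AM| = 28.4, M = (12.102, 35.342). Then |WM| = |M − W| = 37.357.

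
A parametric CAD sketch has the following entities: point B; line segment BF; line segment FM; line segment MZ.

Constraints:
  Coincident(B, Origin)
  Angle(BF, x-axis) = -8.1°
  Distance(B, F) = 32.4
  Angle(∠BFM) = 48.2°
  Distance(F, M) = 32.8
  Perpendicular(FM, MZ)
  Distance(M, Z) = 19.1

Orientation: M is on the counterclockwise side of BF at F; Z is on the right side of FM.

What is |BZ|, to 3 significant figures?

44.7

∠BFM = 48.2°, so FM runs at -8.1° + (180° − 48.2°) = 124° from the x-axis; with |FM| = 32.8, M = F + 32.8·(cos 124°, sin 124°) = (13.9, 22.7). FM ⟂ MZ; with |MZ| = 19.1 on the right of FM, Z = M + 19.1·(0.832, 0.555) = (29.8, 33.3). Then |BZ| = |Z − B| = 44.7.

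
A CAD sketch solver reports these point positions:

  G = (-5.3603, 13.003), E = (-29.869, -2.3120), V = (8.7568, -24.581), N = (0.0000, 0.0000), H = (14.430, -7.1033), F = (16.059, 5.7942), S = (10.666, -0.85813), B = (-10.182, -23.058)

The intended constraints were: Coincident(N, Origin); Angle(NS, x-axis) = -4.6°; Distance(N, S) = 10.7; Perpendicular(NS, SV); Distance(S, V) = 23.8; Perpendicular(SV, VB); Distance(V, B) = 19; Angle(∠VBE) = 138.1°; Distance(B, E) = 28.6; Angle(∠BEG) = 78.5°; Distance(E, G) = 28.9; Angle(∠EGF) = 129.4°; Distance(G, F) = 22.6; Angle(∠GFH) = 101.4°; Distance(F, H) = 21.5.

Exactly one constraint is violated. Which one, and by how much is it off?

Distance(F, H) = 21.5 — off by 8.50.

N = (0.00, 0.00) ✓; NS at -4.600° ✓; |NS| = 10.70 ✓; ∠(NS, SV) = 90.00° ✓; |SV| = 23.80 ✓; ∠(SV, VB) = 90.00° ✓; |VB| = 19.00 ✓; ∠VBE = 138.1° ✓; |BE| = 28.60 ✓; ∠BEG = 78.50° ✓; |EG| = 28.90 ✓; ∠EGF = 129.4° ✓; |GF| = 22.60 ✓; ∠GFH = 101.4° ✓; |FH| = 13.00 ✗.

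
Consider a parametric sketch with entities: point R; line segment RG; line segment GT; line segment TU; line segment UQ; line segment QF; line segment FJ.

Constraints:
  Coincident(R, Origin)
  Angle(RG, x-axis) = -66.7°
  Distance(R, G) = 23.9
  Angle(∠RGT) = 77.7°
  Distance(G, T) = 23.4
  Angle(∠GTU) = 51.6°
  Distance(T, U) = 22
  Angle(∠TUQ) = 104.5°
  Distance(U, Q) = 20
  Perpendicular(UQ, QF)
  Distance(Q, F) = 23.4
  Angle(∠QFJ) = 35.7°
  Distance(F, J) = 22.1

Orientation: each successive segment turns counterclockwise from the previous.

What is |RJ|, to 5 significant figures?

13.978

UQ is perpendicular to QF, so QF runs at -30.500°; with |QF| = 23.4, F = (17.344, -31.374). ∠QFJ = 35.7° gives FJ at 113.80° from the x-axis; with |FJ| = 22.1, J = (8.4253, -11.154). Then |RJ| = |J − R| = 13.978.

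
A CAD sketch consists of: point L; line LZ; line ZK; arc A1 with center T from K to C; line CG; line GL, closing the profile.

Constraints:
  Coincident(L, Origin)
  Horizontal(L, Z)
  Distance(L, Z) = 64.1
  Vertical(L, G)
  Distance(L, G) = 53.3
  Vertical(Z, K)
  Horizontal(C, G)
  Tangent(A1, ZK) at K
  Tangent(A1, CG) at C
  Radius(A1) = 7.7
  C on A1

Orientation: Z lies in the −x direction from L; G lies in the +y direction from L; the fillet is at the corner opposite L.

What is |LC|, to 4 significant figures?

77.60

L is at the origin; LZ is horizontal with |LZ| = 64.1 and Z on the −x side, so Z = (-64.10, 0.000). L and G share the same x with |LG| = 53.3 and G on the +y side, so G = (0.000, 53.30). The virtual corner opposite L is at (-64.10, 53.30). The tangent condition forces TK to be normal to ZK and since A1 is tangent to CG there, TC ⟂ CG, with radius 7.7, so the center T sits 7.7 in from both sides at T = (-56.40, 45.60). That places the tangent points at K = (-64.10, 45.60) on ZK and C = (-56.40, 53.30) on CG. Then |LC| = |C − L| = 77.60.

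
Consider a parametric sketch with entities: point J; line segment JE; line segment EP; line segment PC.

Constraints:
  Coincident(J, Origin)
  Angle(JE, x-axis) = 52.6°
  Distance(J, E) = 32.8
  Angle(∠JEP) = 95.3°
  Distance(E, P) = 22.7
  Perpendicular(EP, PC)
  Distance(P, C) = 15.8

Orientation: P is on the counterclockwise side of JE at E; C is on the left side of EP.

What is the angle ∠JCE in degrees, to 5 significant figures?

68.075°

J is at the origin; JE runs at 52.6° with length 32.8, so E = 32.8·(cos 52.6°, sin 52.6°) = (19.922, 26.057). ∠JEP = 95.3°, so EP runs at 52.6° + (180° − 95.3°) = 137.30° from the x-axis; with |EP| = 22.7, P = E + 22.7·(cos 137.30°, sin 137.30°) = (3.2394, 41.451). EP is perpendicular to PC; with |PC| = 15.8 on the left of EP, C = P + 15.8·(-0.67816, -0.73491) = (-7.4756, 29.839). Then cos ∠JCE = CJ·CE / (|CJ||CE|), giving 68.075°.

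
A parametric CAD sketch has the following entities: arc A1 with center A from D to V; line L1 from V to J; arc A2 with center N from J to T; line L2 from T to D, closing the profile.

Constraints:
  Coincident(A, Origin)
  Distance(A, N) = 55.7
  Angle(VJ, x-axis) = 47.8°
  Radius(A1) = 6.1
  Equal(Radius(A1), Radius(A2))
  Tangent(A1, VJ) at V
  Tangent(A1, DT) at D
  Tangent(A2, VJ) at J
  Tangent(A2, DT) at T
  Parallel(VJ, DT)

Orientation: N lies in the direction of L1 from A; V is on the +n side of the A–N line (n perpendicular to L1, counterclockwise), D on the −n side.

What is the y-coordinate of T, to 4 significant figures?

37.17

The slot axis is L1's direction at 47.8°, so u = (cos 47.8°, sin 47.8°) = (0.6717, 0.7408) and n = (−sin 47.8°, cos 47.8°) = (-0.7408, 0.6717). A is at the origin and N lies 55.7 along u from A, so N = 55.7·u = (37.41, 41.26). Tangency of A1 to both parallel lines with radius 6.1 puts V and D at A ± 6.1·n: V = (-4.519, 4.097), D = (4.519, -4.097). Equal radii place J and T the same way about N: J = N + 6.1·n = (32.90, 45.36), T = N − 6.1·n = (41.93, 37.17). So T.y = 37.17.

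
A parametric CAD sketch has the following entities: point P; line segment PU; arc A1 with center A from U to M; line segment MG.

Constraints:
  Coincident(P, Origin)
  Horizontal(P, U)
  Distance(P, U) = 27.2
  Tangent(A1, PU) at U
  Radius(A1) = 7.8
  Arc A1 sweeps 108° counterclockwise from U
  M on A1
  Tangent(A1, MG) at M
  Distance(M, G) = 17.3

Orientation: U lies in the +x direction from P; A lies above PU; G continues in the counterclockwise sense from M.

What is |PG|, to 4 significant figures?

39.60

P is at the origin; PU is horizontal with |PU| = 27.2 and U on the +x side, so U = (27.20, 0.000). The tangent condition forces AU to be normal to PU, so A = U + (0, 7.8) = (27.20, 7.800). On A1, U sits at bearing -90° from A; a 108° counterclockwise sweep puts M at bearing 18°, so M = A + 7.8·(cos 18°, sin 18°) = (34.62, 10.21). Tangency of A1 to MG means the radius AM is perpendicular to MG, so MG runs along (−sin 18°, cos 18°); with |MG| = 17.3, G = (29.27, 26.66). Then |PG| = |G − P| = 39.60.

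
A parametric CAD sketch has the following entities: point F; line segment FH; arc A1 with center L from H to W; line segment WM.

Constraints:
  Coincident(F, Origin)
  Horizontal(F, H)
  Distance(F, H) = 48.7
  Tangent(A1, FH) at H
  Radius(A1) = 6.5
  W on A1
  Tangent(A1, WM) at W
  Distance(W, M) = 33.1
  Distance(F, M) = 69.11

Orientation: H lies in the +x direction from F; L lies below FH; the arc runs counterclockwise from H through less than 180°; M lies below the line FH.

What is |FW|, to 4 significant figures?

43.81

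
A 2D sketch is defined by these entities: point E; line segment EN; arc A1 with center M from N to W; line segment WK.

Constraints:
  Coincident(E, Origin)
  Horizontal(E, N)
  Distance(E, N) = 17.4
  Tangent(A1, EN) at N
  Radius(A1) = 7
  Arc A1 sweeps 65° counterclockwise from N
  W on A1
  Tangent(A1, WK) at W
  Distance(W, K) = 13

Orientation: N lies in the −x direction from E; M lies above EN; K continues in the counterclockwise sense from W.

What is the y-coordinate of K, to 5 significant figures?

15.824

E is at the origin; E and N share the same y with |EN| = 17.4 and N on the −x side, so N = (-17.400, 0.0000). Tangency of A1 to EN means the radius MN is perpendicular to EN, so M = N + (0, 7) = (-17.400, 7.0000). On A1, N sits at bearing -90° from M; a 65° counterclockwise sweep puts W at bearing -25°, so W = M + 7.0·(cos -25°, sin -25°) = (-11.056, 4.0417). A1 meets WK tangentially, so MW is at right angles to WK, so WK runs along (−sin -25°, cos -25°); with |WK| = 13.0, K = (-5.5618, 15.824). So K.y = 15.824.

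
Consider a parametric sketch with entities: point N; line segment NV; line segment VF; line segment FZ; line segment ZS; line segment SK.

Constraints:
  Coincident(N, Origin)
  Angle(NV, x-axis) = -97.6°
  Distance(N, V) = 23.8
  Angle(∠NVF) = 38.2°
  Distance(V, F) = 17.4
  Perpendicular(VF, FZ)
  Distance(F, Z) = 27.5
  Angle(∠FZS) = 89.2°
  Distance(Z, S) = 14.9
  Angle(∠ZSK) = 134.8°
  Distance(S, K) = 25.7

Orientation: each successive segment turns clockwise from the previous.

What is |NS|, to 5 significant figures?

20.509

The perpendicularity gives FZ at right angles to VF, so FZ runs at 30.600°; with |FZ| = 27.5, Z = (11.665, 5.3846). ∠FZS = 89.2° gives ZS at -60.200° from the x-axis; with |ZS| = 14.9, S = (19.070, -7.5451). Then |NS| = |S − N| = 20.509.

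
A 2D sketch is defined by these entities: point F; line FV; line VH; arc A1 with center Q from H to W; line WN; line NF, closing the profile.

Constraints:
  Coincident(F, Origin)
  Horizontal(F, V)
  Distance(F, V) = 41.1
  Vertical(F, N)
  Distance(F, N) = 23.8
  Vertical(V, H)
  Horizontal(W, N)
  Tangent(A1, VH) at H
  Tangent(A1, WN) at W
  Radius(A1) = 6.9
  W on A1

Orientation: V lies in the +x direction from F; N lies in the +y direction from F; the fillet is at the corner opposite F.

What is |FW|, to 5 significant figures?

41.666

The virtual corner opposite F is at (41.100, 23.800). The tangent condition forces QH to be normal to VH and since A1 is tangent to WN there, QW ⟂ WN, with radius 6.9, so the center Q sits 6.9 in from both sides at Q = (34.200, 16.900). That places the tangent points at H = (41.100, 16.900) on VH and W = (34.200, 23.800) on WN. Then |FW| = |W − F| = 41.666.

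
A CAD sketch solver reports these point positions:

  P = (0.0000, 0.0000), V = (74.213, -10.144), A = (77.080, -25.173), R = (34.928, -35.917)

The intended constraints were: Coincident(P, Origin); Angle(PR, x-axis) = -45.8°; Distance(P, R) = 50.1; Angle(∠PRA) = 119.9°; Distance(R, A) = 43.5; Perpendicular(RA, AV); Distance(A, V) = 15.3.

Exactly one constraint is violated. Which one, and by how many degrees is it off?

Perpendicular(RA, AV) — off by 3.50°.

P = (0.00, 0.00) ✓; PR at -45.80° ✓; |PR| = 50.10 ✓; ∠PRA = 119.9° ✓; |RA| = 43.50 ✓; ∠(RA, AV) = 86.50° ✗; |AV| = 15.30 ✓.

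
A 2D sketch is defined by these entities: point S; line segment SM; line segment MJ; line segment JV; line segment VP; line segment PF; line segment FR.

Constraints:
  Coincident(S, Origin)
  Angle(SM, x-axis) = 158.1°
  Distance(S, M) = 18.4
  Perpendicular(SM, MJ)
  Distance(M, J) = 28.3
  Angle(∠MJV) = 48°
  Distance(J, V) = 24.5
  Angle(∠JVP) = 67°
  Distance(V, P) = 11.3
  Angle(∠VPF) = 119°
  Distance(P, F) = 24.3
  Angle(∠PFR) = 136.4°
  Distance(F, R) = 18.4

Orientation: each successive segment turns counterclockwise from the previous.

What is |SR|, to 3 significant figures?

51.7

S is at the origin; SM runs at 158.1° with length 18.4, so M = (-17.1, 6.86). The perpendicularity gives MJ at right angles to SM, so MJ runs at -112°; with |MJ| = 28.3, J = (-27.6, -19.4). ∠MJV = 48.0° gives JV at 20.1° from the x-axis; with |JV| = 24.5, V = (-4.62, -11.0). ∠JVP = 67.0° gives VP at 133° from the x-axis; with |VP| = 11.3, P = (-12.3, -2.72). ∠VPF = 119.0° gives PF at -166° from the x-axis; with |PF| = 24.3, F = (-35.9, -8.64). ∠PFR = 136.4° gives FR at -122° from the x-axis; with |FR| = 18.4, R = (-45.7, -24.2). Then |SR| = |R − S| = 51.7.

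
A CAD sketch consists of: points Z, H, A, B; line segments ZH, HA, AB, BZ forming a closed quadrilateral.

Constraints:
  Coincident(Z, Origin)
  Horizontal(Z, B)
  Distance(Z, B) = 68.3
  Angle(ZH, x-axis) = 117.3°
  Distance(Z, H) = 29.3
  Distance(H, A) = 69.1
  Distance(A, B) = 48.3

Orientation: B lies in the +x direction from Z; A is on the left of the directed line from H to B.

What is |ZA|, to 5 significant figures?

69.853

Z is at the origin; Z and B share the same y with |ZB| = 68.3 and B in +x, so B = (68.3, 0). ZH runs at 117.3° with |ZH| = 29.3, so H = (-13.438, 26.036). A is determined by |HA| = 69.1 and |AB| = 48.3 together: it lies at the intersection of circle(H, 69.1) and circle(B, 48.3). With |HB| = 85.785, the foot of the radical line on HB is 57.125 from H and the perpendicular offset is √(69.1² − 57.125²) = 38.878. Taking the left-of-HB solution: A = (52.792, 45.743).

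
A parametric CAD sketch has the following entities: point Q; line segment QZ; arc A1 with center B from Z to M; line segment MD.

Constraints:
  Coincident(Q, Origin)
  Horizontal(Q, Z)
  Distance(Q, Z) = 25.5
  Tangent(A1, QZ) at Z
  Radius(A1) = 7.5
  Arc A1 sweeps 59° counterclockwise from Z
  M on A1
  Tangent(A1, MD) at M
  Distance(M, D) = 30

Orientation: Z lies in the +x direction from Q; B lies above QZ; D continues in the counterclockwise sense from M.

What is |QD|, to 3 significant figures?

55.7

On A1, Z sits at bearing -90° from B; a 59° counterclockwise sweep puts M at bearing -31°, so M = B + 7.5·(cos -31°, sin -31°) = (31.9, 3.64). The tangent condition forces BM to be normal to MD, so MD runs along (−sin -31°, cos -31°); with |MD| = 30.0, D = (47.4, 29.4). Then |QD| = |D − Q| = 55.7.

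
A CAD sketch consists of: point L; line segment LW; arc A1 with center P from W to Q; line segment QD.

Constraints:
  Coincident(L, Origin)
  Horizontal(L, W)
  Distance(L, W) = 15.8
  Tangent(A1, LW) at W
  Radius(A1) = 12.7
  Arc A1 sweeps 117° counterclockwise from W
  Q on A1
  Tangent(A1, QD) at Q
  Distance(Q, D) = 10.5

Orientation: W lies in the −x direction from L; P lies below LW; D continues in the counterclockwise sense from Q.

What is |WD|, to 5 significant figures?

28.582

L is at the origin; LW is horizontal with |LW| = 15.8 and W on the −x side, so W = (-15.800, 0.0000). Tangency of A1 to LW means the radius PW is perpendicular to LW, so P = W + (0, -12.7) = (-15.800, -12.700). On A1, W sits at bearing 90° from P; a 117° counterclockwise sweep puts Q at bearing 207°, so Q = P + 12.7·(cos 207°, sin 207°) = (-27.116, -18.466). A1 meets QD tangentially, so PQ is at right angles to QD, so QD runs along (−sin 207°, cos 207°); with |QD| = 10.5, D = (-22.349, -27.821). Then |WD| = |D − W| = 28.582.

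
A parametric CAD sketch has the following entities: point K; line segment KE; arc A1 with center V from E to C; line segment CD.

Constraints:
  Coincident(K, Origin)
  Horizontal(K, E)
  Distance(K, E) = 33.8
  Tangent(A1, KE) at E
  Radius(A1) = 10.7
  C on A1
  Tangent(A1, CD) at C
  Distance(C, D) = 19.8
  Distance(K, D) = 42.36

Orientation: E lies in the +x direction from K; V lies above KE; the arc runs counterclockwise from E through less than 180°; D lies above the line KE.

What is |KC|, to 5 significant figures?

45.230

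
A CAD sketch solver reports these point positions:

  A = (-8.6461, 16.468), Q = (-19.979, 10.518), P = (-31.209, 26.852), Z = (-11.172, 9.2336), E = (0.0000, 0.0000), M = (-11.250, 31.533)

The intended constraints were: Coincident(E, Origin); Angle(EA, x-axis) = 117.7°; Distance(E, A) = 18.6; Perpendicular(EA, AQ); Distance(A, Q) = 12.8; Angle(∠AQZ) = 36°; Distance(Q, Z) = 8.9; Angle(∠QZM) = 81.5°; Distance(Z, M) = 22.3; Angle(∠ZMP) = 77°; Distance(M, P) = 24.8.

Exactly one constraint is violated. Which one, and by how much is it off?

Distance(M, P) = 24.8 — off by 4.30.

E = (0.00, 0.00) ✓; EA at 117.7° ✓; |EA| = 18.60 ✓; ∠(EA, AQ) = 90.00° ✓; |AQ| = 12.80 ✓; ∠AQZ = 36.00° ✓; |QZ| = 8.900 ✓; ∠QZM = 81.50° ✓; |ZM| = 22.30 ✓; ∠ZMP = 77.00° ✓; |MP| = 20.50 ✗.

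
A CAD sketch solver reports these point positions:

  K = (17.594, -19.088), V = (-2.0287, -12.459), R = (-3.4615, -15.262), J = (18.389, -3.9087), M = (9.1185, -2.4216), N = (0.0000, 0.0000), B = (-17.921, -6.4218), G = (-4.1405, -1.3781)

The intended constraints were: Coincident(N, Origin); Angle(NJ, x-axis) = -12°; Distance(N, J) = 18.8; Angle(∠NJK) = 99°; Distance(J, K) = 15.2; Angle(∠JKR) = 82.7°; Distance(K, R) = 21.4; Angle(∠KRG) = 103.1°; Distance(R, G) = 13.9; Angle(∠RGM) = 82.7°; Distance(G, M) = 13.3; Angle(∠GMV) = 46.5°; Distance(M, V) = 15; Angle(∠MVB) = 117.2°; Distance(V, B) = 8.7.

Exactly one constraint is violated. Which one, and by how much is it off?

Distance(V, B) = 8.7 — off by 8.30.

N = (0.00, 0.00) ✓; NJ at -12.00° ✓; |NJ| = 18.80 ✓; ∠NJK = 99.00° ✓; |JK| = 15.20 ✓; ∠JKR = 82.70° ✓; |KR| = 21.40 ✓; ∠KRG = 103.1° ✓; |RG| = 13.90 ✓; ∠RGM = 82.70° ✓; |GM| = 13.30 ✓; ∠GMV = 46.50° ✓; |MV| = 15.00 ✓; ∠MVB = 117.2° ✓; |VB| = 17.00 ✗.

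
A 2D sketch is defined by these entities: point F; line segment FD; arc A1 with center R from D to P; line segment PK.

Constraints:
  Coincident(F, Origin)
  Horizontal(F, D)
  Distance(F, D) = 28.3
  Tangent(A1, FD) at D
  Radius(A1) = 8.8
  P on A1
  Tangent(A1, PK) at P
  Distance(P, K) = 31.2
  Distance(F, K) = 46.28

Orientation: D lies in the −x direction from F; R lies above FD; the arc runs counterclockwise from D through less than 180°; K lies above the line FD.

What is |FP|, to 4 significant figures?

21.74

Checks: |RP| = 8.800 ✓; ∠(RP, PK) = 90.00° ✓; |PK| = 31.20 ✓; |FK| = 46.28 ✓.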